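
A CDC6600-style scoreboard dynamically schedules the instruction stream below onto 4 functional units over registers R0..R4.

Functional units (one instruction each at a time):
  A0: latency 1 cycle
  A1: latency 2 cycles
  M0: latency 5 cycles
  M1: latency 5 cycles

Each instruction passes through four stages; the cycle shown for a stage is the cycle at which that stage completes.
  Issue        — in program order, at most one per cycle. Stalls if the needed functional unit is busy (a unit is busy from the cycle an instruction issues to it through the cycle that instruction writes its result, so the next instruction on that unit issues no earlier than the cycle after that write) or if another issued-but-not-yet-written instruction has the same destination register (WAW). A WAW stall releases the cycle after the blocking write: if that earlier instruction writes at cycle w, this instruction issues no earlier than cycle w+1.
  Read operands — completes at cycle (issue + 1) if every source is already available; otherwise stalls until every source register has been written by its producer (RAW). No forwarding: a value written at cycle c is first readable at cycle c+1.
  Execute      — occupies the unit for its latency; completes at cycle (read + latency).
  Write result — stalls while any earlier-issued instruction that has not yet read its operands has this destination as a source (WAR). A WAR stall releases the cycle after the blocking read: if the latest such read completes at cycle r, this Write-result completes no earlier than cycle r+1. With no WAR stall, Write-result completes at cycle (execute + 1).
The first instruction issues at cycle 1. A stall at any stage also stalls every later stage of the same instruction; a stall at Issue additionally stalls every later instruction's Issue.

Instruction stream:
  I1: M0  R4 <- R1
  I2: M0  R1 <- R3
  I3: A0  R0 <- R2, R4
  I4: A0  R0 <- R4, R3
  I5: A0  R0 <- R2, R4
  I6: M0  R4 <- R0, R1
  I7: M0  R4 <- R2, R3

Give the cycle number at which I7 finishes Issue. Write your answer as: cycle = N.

cycle = 29

cycle 1: I1 dispatched to M0
cycle 2: I1 operands ready
cycle 7: I1 complete
cycle 8: R4←I1
cycle 9: I2 dispatched to M0
cycle 10: I2 operands ready; I3 dispatched to A0
cycle 11: I3 operands ready
cycle 12: I3 complete
cycle 13: R0←I3
cycle 14: I4 dispatched to A0
cycle 15: I2 complete; I4 operands ready
cycle 16: R1←I2; I4 complete
cycle 17: R0←I4
cycle 18: I5 dispatched to A0
cycle 19: I5 operands ready; I6 dispatched to M0
cycle 20: I5 complete
cycle 21: R0←I5
cycle 22: I6 operands ready
cycle 27: I6 complete
cycle 28: R4←I6
cycle 29: I7 dispatched to M0
cycle 30: I7 operands ready
cycle 35: I7 complete
cycle 36: R4←I7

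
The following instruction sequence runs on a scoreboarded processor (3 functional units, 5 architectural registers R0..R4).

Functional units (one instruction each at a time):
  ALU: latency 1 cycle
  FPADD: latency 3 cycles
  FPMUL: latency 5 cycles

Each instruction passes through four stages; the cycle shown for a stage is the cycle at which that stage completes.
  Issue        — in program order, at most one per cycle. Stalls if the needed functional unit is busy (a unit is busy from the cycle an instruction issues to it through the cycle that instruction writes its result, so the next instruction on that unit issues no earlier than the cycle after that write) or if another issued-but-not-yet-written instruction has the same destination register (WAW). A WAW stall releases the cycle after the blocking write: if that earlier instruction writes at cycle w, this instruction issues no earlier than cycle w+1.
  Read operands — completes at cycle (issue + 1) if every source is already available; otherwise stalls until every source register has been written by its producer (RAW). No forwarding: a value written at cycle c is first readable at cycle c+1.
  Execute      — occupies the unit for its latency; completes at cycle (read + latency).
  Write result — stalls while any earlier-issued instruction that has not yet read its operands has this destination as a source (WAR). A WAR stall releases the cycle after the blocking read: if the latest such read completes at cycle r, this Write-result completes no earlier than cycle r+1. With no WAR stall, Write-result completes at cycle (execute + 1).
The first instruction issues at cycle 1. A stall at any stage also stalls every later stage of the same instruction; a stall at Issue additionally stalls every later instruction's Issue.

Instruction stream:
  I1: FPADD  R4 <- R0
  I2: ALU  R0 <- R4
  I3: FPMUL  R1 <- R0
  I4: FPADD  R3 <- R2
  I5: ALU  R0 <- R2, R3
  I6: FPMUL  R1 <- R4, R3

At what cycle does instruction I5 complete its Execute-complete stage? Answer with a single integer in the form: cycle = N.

  I1 | 1 | 2 | 5 | 6
  I2 | 2 | 7 | 8 | 9   RAW R4: wait I1 write@6
  I3 | 3 | 10 | 15 | 16   RAW R0: wait I2 write@9
  I4 | 7 | 8 | 11 | 12   struct: FPADD busy until I1 writes@6
  I5 | 10 | 13 | 14 | 15   struct: ALU busy until I2 writes@9 · RAW R3: wait I4 write@12
  I6 | 17 | 18 | 23 | 24   struct: FPMUL busy until I3 writes@16

cycle = 14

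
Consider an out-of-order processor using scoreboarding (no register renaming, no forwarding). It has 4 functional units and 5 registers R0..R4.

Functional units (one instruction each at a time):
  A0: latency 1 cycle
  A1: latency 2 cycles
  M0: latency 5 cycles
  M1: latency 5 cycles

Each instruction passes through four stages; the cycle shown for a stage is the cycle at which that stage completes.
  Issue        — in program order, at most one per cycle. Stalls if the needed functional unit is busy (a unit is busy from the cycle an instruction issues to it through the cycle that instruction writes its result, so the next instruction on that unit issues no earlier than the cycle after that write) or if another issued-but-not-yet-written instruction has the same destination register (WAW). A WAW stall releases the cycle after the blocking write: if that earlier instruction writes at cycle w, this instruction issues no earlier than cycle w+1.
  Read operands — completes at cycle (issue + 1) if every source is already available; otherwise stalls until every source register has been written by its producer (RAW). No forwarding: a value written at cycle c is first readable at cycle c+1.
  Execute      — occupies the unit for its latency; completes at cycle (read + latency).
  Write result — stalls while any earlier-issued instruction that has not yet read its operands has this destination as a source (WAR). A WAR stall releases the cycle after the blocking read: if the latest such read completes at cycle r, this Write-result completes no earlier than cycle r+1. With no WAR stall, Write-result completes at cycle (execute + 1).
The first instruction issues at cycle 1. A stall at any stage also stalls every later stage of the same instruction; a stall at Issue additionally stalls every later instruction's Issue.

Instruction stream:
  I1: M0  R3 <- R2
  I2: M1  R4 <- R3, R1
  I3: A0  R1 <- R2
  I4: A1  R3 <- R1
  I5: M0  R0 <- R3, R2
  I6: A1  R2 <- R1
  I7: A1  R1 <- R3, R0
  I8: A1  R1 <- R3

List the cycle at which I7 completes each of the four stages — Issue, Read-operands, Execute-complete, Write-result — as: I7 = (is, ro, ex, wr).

cycle 1: I1 issues→M0
cycle 2: I1 reads · I2 issues→M1
cycle 3: I3 issues→A0
cycle 4: I3 reads
cycle 5: I3 exec-done
cycle 7: I1 exec-done
cycle 8: I1 writes R3
cycle 9: I2 reads · I4 issues→A1
cycle 10: I3 writes R1 · I5 issues→M0
cycle 11: I4 reads
cycle 13: I4 exec-done
cycle 14: I2 exec-done · I4 writes R3
cycle 15: I2 writes R4 · I5 reads · I6 issues→A1
cycle 16: I6 reads
cycle 18: I6 exec-done
cycle 19: I6 writes R2
cycle 20: I5 exec-done · I7 issues→A1
cycle 21: I5 writes R0
cycle 22: I7 reads
cycle 24: I7 exec-done
cycle 25: I7 writes R1
cycle 26: I8 issues→A1
cycle 27: I8 reads
cycle 29: I8 exec-done
cycle 30: I8 writes R1

I7 = (20, 22, 24, 25)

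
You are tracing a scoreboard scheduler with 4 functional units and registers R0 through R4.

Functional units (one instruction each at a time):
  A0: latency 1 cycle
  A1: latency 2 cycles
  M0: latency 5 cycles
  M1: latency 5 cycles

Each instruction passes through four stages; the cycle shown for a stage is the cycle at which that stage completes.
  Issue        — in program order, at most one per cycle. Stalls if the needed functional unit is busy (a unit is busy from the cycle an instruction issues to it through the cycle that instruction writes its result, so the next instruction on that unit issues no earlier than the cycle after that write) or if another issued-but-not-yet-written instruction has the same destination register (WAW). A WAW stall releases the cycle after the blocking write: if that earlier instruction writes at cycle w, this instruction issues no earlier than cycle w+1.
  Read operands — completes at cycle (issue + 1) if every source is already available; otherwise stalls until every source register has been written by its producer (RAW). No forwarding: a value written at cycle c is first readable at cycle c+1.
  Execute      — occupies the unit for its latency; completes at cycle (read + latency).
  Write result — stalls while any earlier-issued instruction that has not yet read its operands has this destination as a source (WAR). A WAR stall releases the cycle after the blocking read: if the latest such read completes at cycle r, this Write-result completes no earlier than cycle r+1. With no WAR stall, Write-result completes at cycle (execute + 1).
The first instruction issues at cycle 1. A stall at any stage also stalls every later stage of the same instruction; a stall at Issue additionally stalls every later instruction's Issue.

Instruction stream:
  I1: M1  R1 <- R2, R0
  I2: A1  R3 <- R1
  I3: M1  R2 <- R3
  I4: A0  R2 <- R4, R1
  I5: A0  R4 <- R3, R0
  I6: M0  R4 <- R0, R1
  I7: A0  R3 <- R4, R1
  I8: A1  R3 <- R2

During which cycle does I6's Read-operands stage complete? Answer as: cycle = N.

1) issue 1, read 2, done 7, write 8
2) issue 2, read 9, done 11, write 12  <RAW R1: wait I1 write@8>
3) issue 9, read 13, done 18, write 19  <struct: M1 busy until I1 writes@8 / RAW R3: wait I2 write@12>
4) issue 20, read 21, done 22, write 23  <WAW R2: wait I3 write@19>
5) issue 24, read 25, done 26, write 27  <struct: A0 busy until I4 writes@23>
6) issue 28, read 29, done 34, write 35  <WAW R4: wait I5 write@27>
7) issue 29, read 36, done 37, write 38  <RAW R4: wait I6 write@35>
8) issue 39, read 40, done 42, write 43  <WAW R3: wait I7 write@38>

cycle = 29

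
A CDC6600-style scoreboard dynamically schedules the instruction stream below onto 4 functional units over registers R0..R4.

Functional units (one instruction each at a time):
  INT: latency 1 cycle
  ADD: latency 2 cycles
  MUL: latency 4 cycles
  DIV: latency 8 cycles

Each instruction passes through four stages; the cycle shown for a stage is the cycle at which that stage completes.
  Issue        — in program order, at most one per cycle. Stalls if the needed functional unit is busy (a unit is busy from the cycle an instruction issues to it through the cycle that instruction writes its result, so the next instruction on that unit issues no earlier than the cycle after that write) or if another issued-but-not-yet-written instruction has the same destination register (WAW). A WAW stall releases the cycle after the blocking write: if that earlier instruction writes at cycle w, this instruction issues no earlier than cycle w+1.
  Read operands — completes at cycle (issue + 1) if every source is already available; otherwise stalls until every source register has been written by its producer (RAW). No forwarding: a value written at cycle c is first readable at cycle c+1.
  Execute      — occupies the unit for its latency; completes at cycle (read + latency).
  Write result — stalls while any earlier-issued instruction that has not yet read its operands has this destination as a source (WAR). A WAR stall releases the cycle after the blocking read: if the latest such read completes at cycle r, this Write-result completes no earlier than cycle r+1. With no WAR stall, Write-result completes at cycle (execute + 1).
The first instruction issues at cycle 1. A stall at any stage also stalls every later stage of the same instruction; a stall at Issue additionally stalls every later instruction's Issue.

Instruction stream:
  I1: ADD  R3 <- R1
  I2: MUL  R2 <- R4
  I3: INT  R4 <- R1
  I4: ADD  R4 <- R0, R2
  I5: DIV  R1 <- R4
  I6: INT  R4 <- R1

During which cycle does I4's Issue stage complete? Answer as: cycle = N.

1) issue 1, read 2, done 4, write 5
2) issue 2, read 3, done 7, write 8
3) issue 3, read 4, done 5, write 6
4) issue 7, read 9, done 11, write 12  <WAW R4: wait I3 write@6 / RAW R2: wait I2 write@8>
5) issue 8, read 13, done 21, write 22  <RAW R4: wait I4 write@12>
6) issue 13, read 23, done 24, write 25  <WAW R4: wait I4 write@12 / RAW R1: wait I5 write@22>

cycle = 7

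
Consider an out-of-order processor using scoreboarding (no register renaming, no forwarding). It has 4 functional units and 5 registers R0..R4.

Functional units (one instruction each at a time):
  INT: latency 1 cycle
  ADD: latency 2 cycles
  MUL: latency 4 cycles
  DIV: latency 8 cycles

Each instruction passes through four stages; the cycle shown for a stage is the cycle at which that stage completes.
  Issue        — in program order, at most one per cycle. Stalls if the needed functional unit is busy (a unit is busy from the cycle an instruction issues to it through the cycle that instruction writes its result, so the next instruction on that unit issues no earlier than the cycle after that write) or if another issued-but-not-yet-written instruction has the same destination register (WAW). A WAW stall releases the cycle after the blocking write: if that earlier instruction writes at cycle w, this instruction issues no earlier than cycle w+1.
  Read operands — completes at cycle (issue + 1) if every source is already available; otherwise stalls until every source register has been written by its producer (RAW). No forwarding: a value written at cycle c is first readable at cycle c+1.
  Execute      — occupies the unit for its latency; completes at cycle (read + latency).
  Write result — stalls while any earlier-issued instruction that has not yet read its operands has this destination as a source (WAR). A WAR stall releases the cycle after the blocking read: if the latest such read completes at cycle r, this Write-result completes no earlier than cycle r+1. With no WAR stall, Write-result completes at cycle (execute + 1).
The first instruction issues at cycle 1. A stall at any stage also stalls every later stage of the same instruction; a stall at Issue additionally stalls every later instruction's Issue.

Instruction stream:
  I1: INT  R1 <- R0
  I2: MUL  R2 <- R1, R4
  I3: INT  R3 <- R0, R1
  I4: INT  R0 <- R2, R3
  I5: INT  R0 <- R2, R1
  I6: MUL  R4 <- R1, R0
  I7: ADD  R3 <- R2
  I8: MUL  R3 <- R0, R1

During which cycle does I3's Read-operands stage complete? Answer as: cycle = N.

[1] I1 dispatched to INT
[2] I1 operands ready, I2 dispatched to MUL
[3] I1 complete
[4] R1←I1
[5] I2 operands ready, I3 dispatched to INT
[6] I3 operands ready
[7] I3 complete
[8] R3←I3
[9] I2 complete, I4 dispatched to INT
[10] R2←I2
[11] I4 operands ready
[12] I4 complete
[13] R0←I4
[14] I5 dispatched to INT
[15] I5 operands ready, I6 dispatched to MUL
[16] I5 complete, I7 dispatched to ADD
[17] R0←I5, I7 operands ready
[18] I6 operands ready
[19] I7 complete
[20] R3←I7
[22] I6 complete
[23] R4←I6
[24] I8 dispatched to MUL
[25] I8 operands ready
[29] I8 complete
[30] R3←I8

cycle = 6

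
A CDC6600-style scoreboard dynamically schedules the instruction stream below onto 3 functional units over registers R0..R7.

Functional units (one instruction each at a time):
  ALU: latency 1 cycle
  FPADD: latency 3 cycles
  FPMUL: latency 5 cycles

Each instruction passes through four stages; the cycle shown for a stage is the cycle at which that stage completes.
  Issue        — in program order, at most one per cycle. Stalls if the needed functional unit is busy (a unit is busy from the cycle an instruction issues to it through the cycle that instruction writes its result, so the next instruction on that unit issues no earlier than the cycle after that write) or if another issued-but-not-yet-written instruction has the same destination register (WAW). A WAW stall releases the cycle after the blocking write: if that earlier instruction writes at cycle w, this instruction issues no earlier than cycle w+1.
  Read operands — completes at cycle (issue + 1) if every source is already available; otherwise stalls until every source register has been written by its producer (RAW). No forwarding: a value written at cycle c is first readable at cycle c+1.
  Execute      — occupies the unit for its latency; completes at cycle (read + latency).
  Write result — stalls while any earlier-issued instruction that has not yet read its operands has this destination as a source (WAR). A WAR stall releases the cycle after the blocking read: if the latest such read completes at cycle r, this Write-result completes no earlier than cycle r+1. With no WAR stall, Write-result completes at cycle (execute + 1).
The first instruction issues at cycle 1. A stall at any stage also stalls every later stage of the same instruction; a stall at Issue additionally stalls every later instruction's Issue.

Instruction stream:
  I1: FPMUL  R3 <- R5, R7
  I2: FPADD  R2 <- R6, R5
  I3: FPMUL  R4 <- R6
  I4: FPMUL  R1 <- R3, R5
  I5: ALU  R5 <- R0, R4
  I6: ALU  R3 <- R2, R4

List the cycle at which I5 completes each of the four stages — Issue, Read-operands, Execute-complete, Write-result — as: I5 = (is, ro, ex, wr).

I1  is:1  ro:2  ex:7  wr:8
I2  is:2  ro:3  ex:6  wr:7
I3  is:9  ro:10  ex:15  wr:16  — struct: FPMUL busy until I1 writes@8
I4  is:17  ro:18  ex:23  wr:24  — struct: FPMUL busy until I3 writes@16
I5  is:18  ro:19  ex:20  wr:21
I6  is:22  ro:23  ex:24  wr:25  — struct: ALU busy until I5 writes@21

I5 = (18, 19, 20, 21)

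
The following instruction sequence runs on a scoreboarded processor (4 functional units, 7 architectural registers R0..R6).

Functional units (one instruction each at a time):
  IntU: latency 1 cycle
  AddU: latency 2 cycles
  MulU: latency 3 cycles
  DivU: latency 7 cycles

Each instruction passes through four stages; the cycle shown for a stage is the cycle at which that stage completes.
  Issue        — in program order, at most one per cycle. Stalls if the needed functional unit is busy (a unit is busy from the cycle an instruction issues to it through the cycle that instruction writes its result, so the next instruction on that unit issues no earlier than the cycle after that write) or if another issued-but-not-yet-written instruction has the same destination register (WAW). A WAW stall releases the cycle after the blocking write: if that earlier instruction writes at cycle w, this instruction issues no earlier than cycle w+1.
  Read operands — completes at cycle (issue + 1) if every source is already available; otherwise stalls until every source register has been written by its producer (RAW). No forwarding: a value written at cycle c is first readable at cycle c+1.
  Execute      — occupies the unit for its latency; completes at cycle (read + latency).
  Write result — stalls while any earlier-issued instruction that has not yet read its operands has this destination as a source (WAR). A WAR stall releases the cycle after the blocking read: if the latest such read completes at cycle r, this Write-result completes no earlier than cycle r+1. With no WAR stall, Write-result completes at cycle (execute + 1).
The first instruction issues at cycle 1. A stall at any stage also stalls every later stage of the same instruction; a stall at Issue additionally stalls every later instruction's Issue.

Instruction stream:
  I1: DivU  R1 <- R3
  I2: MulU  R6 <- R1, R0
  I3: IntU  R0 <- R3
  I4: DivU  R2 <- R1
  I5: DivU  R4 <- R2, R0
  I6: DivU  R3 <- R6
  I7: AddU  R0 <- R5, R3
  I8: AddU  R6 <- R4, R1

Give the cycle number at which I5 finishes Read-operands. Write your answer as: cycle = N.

[1] I1→DivU
[2] I1 RO, I2→MulU
[3] I3→IntU
[4] I3 RO
[5] I3 EX
[9] I1 EX
[10] I1 WR R1
[11] I2 RO, I4→DivU
[12] I3 WR R0, I4 RO
[14] I2 EX
[15] I2 WR R6
[19] I4 EX
[20] I4 WR R2
[21] I5→DivU
[22] I5 RO
[29] I5 EX
[30] I5 WR R4
[31] I6→DivU
[32] I6 RO, I7→AddU
[39] I6 EX
[40] I6 WR R3
[41] I7 RO
[43] I7 EX
[44] I7 WR R0
[45] I8→AddU
[46] I8 RO
[48] I8 EX
[49] I8 WR R6

cycle = 22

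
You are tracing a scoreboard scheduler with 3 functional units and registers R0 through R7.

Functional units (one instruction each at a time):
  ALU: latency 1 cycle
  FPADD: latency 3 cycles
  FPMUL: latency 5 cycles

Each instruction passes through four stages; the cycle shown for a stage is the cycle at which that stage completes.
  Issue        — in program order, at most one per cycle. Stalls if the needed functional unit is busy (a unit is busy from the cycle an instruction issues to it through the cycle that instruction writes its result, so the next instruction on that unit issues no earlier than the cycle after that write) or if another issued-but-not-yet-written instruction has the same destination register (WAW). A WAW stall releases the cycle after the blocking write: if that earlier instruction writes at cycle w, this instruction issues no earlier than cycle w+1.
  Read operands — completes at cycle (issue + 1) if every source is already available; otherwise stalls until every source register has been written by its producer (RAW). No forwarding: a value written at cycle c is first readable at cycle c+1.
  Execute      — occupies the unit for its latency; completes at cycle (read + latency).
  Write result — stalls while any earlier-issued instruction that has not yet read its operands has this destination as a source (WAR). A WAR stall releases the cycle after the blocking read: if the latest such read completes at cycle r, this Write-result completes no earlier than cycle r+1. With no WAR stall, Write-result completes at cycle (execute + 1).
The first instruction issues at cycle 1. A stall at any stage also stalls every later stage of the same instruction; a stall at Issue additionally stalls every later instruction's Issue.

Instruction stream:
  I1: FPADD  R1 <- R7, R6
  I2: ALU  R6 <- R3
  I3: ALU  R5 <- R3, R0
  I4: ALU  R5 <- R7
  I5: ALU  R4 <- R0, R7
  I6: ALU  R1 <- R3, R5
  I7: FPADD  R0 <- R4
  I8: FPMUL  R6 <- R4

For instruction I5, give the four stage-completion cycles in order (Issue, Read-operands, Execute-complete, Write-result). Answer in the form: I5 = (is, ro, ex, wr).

I5 = (14, 15, 16, 17)

1) issue 1, read 2, done 5, write 6
2) issue 2, read 3, done 4, write 5
3) issue 6, read 7, done 8, write 9  <struct: ALU busy until I2 writes@5>
4) issue 10, read 11, done 12, write 13  <struct: ALU busy until I3 writes@9>
5) issue 14, read 15, done 16, write 17  <struct: ALU busy until I4 writes@13>
6) issue 18, read 19, done 20, write 21  <struct: ALU busy until I5 writes@17>
7) issue 19, read 20, done 23, write 24
8) issue 20, read 21, done 26, write 27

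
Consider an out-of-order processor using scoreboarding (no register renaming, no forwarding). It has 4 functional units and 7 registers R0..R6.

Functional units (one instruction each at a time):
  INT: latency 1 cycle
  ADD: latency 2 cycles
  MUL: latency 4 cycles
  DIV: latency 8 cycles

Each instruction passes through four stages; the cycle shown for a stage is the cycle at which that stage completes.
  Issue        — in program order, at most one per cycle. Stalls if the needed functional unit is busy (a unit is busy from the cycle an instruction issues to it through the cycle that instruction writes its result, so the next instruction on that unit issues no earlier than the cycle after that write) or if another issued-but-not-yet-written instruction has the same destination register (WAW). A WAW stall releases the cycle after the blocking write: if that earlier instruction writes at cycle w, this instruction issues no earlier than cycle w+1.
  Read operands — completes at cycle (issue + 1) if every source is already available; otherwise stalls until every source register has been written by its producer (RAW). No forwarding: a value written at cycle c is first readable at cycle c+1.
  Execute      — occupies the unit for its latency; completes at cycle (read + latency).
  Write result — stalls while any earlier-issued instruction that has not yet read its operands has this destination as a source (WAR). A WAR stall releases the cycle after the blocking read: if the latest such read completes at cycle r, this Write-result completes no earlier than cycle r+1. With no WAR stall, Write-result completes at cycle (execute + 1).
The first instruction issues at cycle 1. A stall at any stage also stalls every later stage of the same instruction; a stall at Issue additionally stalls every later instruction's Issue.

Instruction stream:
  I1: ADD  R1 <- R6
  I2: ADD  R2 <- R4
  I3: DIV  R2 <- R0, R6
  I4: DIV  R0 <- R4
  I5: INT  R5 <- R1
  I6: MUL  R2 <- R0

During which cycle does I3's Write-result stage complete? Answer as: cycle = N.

1) issue 1, read 2, done 4, write 5
2) issue 6, read 7, done 9, write 10  <struct: ADD busy until I1 writes@5>
3) issue 11, read 12, done 20, write 21  <WAW R2: wait I2 write@10>
4) issue 22, read 23, done 31, write 32  <struct: DIV busy until I3 writes@21>
5) issue 23, read 24, done 25, write 26
6) issue 24, read 33, done 37, write 38  <RAW R0: wait I4 write@32>

cycle = 21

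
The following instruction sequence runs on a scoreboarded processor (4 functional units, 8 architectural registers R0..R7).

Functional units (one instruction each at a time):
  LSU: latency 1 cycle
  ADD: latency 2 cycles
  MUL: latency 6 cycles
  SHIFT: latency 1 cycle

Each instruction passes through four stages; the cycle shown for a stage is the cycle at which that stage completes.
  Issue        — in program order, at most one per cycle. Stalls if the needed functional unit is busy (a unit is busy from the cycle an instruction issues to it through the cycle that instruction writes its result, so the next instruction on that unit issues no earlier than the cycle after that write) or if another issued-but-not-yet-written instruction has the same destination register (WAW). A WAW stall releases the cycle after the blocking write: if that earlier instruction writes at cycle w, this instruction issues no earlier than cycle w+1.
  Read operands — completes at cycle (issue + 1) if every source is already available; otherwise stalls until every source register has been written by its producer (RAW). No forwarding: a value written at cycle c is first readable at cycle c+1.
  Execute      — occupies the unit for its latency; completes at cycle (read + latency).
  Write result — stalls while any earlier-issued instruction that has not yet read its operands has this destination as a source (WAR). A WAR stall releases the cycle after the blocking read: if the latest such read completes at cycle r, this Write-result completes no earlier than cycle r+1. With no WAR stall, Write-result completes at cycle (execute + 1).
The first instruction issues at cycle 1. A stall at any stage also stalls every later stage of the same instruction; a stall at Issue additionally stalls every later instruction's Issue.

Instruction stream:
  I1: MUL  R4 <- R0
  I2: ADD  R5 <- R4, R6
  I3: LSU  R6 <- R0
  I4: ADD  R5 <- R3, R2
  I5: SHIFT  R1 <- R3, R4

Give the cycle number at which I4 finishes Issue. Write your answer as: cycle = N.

[I1] 1/2/8/9
[I2] 2/10/12/13  (RAW R4: wait I1 write@9)
[I3] 3/4/5/11  (WAR R6: wait I2 read@10)
[I4] 14/15/17/18  (struct: ADD busy until I2 writes@13)
[I5] 15/16/17/18

cycle = 14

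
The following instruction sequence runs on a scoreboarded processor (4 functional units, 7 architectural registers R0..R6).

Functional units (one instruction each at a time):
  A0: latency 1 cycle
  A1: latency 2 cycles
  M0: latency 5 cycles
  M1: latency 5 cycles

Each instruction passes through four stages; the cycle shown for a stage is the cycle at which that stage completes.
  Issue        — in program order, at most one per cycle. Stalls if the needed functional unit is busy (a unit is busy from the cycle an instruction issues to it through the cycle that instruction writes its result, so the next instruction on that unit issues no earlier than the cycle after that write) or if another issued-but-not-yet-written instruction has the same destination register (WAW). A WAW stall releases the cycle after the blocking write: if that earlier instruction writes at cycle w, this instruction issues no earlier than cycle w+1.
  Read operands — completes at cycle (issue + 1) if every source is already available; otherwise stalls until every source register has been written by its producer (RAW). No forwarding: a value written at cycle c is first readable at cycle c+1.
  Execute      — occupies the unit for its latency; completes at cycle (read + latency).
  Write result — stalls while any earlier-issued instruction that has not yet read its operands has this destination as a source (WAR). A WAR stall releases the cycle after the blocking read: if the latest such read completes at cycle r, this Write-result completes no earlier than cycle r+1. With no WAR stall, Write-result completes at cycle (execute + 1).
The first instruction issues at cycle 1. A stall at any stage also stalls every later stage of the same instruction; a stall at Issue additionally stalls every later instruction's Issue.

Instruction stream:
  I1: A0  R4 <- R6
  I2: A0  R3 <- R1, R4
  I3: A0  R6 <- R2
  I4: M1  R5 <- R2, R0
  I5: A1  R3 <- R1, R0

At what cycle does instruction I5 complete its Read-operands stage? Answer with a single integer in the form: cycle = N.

cycle = 12

  I1 | 1 | 2 | 3 | 4
  I2 | 5 | 6 | 7 | 8   struct: A0 busy until I1 writes@4
  I3 | 9 | 10 | 11 | 12   struct: A0 busy until I2 writes@8
  I4 | 10 | 11 | 16 | 17
  I5 | 11 | 12 | 14 | 15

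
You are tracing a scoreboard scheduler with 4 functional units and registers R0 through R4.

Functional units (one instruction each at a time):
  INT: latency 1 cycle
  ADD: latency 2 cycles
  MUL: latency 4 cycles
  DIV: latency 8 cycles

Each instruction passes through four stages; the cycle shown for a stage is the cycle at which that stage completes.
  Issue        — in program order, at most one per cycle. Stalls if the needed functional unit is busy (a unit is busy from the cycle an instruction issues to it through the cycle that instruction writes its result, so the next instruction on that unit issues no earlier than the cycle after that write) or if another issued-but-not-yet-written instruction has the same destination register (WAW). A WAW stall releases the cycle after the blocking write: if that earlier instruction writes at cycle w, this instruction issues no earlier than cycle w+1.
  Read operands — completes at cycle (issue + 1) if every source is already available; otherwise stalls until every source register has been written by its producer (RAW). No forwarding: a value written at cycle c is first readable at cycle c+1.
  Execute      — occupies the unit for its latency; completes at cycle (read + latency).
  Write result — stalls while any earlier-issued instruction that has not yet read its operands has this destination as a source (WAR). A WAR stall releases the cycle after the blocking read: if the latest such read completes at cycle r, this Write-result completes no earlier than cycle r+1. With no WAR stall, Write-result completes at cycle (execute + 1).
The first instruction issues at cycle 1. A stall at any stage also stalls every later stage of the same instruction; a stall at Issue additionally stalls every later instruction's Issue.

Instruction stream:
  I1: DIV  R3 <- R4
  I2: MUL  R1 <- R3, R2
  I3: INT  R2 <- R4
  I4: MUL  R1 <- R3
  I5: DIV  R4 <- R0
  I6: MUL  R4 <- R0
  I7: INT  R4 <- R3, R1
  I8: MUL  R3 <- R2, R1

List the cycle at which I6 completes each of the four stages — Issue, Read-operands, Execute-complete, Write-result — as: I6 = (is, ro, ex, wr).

1) issue 1, read 2, done 10, write 11
2) issue 2, read 12, done 16, write 17  <RAW R3: wait I1 write@11>
3) issue 3, read 4, done 5, write 13  <WAR R2: wait I2 read@12>
4) issue 18, read 19, done 23, write 24  <struct: MUL busy until I2 writes@17>
5) issue 19, read 20, done 28, write 29
6) issue 30, read 31, done 35, write 36  <WAW R4: wait I5 write@29>
7) issue 37, read 38, done 39, write 40  <WAW R4: wait I6 write@36>
8) issue 38, read 39, done 43, write 44

I6 = (30, 31, 35, 36)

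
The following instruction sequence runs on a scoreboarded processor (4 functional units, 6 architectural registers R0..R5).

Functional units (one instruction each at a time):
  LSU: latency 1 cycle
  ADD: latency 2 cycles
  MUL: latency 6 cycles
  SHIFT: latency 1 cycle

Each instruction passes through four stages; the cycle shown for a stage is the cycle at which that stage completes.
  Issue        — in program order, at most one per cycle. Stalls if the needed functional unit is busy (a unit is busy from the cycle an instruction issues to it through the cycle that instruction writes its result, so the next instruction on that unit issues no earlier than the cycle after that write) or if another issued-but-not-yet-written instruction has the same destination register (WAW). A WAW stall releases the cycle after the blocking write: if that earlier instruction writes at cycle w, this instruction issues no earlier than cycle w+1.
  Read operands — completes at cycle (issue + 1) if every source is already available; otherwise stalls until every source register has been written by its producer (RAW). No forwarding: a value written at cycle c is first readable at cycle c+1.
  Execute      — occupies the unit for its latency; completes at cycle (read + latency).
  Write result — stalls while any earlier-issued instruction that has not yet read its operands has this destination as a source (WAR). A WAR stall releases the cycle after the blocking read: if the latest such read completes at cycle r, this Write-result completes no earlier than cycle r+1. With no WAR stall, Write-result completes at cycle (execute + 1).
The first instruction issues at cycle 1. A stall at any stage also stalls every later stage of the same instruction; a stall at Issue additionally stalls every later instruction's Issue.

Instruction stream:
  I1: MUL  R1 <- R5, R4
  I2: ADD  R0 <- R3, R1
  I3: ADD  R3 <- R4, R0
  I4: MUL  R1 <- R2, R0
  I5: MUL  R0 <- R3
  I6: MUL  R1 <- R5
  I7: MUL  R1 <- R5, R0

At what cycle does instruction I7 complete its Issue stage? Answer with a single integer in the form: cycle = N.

I1: IS=1 RO=2 EX=8 WR=9
I2: IS=2 RO=10 EX=12 WR=13  [RAW R1: wait I1 write@9]
I3: IS=14 RO=15 EX=17 WR=18  [struct: ADD busy until I2 writes@13]
I4: IS=15 RO=16 EX=22 WR=23
I5: IS=24 RO=25 EX=31 WR=32  [struct: MUL busy until I4 writes@23]
I6: IS=33 RO=34 EX=40 WR=41  [struct: MUL busy until I5 writes@32]
I7: IS=42 RO=43 EX=49 WR=50  [struct: MUL busy until I6 writes@41]

cycle = 42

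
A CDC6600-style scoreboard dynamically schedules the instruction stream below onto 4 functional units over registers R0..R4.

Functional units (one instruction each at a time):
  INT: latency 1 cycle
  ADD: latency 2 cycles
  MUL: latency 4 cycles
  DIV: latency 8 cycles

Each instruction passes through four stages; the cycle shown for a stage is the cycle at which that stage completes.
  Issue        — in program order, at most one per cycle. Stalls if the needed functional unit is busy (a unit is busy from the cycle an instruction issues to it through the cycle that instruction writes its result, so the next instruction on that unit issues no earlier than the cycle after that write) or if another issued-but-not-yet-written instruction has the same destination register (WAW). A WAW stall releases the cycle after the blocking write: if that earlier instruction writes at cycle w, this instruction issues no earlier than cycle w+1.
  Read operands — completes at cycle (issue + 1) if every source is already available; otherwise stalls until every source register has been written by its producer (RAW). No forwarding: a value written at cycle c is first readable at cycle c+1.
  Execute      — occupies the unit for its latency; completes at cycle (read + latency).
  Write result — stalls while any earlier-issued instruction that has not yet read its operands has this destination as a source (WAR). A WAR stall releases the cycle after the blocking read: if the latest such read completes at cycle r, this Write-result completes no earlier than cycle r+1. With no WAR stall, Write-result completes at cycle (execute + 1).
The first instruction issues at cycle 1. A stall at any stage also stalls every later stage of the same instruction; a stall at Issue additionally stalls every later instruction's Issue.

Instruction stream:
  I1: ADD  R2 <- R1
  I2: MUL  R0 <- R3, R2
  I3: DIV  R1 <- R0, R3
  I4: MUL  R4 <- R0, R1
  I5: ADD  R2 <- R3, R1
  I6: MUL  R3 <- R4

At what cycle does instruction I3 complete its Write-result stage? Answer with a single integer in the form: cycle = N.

I1  is:1  ro:2  ex:4  wr:5
I2  is:2  ro:6  ex:10  wr:11  — RAW R2: wait I1 write@5
I3  is:3  ro:12  ex:20  wr:21  — RAW R0: wait I2 write@11
I4  is:12  ro:22  ex:26  wr:27  — struct: MUL busy until I2 writes@11, RAW R1: wait I3 write@21
I5  is:13  ro:22  ex:24  wr:25  — RAW R1: wait I3 write@21
I6  is:28  ro:29  ex:33  wr:34  — struct: MUL busy until I4 writes@27

cycle = 21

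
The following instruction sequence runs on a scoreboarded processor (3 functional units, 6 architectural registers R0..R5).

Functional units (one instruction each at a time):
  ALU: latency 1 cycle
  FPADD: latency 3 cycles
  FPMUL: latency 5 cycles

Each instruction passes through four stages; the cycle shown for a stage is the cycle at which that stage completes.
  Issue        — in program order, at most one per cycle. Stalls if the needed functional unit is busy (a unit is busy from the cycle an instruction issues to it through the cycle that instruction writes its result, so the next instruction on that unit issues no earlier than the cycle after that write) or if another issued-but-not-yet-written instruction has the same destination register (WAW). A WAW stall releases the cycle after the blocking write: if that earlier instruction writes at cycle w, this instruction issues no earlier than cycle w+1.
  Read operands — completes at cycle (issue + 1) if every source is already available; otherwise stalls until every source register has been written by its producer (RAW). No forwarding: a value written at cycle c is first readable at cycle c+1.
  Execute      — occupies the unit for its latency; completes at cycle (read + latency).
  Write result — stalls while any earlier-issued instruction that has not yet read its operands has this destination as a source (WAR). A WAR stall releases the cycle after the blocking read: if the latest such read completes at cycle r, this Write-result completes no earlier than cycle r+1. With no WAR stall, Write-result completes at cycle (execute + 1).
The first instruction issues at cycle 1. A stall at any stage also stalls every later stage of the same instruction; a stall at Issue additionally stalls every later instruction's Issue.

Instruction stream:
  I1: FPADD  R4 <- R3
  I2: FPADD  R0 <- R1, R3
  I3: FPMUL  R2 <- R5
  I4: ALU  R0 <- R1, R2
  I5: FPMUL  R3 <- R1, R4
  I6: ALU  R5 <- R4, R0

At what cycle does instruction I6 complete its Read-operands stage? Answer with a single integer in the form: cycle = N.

  I1 | 1 | 2 | 5 | 6
  I2 | 7 | 8 | 11 | 12   struct: FPADD busy until I1 writes@6
  I3 | 8 | 9 | 14 | 15
  I4 | 13 | 16 | 17 | 18   WAW R0: wait I2 write@12 · RAW R2: wait I3 write@15
  I5 | 16 | 17 | 22 | 23   struct: FPMUL busy until I3 writes@15
  I6 | 19 | 20 | 21 | 22   struct: ALU busy until I4 writes@18

cycle = 20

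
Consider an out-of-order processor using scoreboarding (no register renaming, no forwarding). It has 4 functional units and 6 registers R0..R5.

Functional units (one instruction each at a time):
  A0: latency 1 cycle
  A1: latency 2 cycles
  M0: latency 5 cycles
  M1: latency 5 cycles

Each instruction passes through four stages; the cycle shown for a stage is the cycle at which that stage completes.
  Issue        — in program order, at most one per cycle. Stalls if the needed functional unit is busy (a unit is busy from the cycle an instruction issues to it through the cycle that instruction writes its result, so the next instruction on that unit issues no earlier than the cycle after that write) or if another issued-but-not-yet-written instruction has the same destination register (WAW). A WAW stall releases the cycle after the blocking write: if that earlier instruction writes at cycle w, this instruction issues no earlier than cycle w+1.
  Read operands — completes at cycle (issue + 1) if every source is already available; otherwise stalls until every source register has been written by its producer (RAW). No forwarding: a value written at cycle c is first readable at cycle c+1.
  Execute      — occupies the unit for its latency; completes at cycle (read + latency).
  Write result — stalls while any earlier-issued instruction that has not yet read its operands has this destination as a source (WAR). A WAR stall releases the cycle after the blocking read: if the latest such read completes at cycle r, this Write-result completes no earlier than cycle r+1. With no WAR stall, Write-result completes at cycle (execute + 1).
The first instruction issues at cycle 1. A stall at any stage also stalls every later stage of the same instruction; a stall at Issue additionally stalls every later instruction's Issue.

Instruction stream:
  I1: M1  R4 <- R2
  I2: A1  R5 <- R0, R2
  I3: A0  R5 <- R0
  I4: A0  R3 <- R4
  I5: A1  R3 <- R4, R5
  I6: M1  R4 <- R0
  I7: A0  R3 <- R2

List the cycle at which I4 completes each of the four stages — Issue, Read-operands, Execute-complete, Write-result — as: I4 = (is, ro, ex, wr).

c1: I1 dispatched to M1
c2: I1 operands ready, I2 dispatched to A1
c3: I2 operands ready
c5: I2 complete
c6: R5←I2
c7: I1 complete, I3 dispatched to A0
c8: R4←I1, I3 operands ready
c9: I3 complete
c10: R5←I3
c11: I4 dispatched to A0
c12: I4 operands ready
c13: I4 complete
c14: R3←I4
c15: I5 dispatched to A1
c16: I5 operands ready, I6 dispatched to M1
c17: I6 operands ready
c18: I5 complete
c19: R3←I5
c20: I7 dispatched to A0
c21: I7 operands ready
c22: I6 complete, I7 complete
c23: R4←I6, R3←I7

I4 = (11, 12, 13, 14)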